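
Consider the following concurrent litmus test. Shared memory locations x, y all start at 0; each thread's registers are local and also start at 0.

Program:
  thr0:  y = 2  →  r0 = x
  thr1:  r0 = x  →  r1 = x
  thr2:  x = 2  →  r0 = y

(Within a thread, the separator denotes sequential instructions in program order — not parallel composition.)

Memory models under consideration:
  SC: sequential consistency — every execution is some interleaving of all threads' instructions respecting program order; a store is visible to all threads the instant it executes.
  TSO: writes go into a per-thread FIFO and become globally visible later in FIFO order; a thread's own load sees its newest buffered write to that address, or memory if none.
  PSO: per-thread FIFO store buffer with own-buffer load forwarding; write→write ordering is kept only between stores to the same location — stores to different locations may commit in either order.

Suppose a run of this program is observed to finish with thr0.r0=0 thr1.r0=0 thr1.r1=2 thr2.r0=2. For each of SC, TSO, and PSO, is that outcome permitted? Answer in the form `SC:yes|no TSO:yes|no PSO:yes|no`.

SC:yes TSO:yes PSO:yes

outcome vector order: (thr0.r0,thr1.r0,thr1.r1,thr2.r0)
under SC → (0,0,0,2); (0,0,2,2); (0,2,2,2); (2,0,0,0); (2,0,0,2); (2,0,2,0); (2,0,2,2); (2,2,2,0); (2,2,2,2)
under TSO → (0,0,0,0); (0,0,0,2); (0,0,2,0); (0,0,2,2); (0,2,2,0); (0,2,2,2); (2,0,0,0); (2,0,0,2); (2,0,2,0); (2,0,2,2); (2,2,2,0); (2,2,2,2)
under PSO → (0,0,0,0); (0,0,0,2); (0,0,2,0); (0,0,2,2); (0,2,2,0); (0,2,2,2); (2,0,0,0); (2,0,0,2); (2,0,2,0); (2,0,2,2); (2,2,2,0); (2,2,2,2)
target (0,0,2,2) ∈ {SC,TSO,PSO}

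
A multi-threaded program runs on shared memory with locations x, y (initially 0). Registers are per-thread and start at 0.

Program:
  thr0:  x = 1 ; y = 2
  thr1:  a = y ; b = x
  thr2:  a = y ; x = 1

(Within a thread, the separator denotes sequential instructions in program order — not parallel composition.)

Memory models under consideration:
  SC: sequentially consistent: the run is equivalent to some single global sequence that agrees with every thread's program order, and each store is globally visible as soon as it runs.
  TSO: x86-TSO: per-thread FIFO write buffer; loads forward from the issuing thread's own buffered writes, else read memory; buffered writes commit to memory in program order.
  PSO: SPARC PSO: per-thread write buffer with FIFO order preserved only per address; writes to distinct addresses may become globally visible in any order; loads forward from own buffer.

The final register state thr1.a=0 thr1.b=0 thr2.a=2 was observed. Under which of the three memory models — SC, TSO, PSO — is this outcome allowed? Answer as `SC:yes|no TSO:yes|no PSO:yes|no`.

SC:yes TSO:yes PSO:yes

outcome vector order: (thr1.a,thr1.b,thr2.a)
SC (6): 0/0/0 0/0/2 0/1/0 0/1/2 2/1/0 2/1/2
TSO (6): 0/0/0 0/0/2 0/1/0 0/1/2 2/1/0 2/1/2
PSO (8): 0/0/0 0/0/2 0/1/0 0/1/2 2/0/0 2/0/2 2/1/0 2/1/2
target 0/0/2 ∈ {SC,TSO,PSO}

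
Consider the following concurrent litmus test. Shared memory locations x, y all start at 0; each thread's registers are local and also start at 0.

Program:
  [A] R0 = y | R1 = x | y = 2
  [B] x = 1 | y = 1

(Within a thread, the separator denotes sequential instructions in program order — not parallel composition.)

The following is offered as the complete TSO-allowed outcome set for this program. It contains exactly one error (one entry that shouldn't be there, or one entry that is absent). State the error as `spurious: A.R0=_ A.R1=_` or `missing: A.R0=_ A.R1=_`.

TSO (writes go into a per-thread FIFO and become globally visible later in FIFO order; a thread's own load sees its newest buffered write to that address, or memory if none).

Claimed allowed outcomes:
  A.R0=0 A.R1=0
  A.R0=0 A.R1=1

outcome vector order: (A.R0,A.R1)
[TSO] allowed = {(0,0), (0,1), (1,1)}
TSO∖claimed = {(1,1)}

missing: A.R0=1 A.R1=1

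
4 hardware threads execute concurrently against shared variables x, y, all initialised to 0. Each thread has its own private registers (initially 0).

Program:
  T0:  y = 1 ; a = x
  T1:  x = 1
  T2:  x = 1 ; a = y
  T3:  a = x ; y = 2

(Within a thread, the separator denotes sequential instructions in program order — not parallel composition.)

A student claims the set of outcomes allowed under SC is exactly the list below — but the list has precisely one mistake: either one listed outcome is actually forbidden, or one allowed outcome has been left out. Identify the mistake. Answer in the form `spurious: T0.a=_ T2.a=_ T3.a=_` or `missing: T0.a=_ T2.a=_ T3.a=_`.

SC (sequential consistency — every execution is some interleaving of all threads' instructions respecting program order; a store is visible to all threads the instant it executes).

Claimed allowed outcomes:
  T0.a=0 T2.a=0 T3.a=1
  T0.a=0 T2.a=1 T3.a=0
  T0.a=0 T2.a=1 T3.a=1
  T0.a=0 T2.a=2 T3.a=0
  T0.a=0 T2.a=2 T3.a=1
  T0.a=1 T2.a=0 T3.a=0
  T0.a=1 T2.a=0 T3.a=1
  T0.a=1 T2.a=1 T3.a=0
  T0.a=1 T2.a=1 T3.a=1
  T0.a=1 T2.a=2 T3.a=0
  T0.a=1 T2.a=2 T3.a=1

outcome vector order: (T0.a,T2.a,T3.a)
SC: 10 outcomes — {(0,1,0); (0,1,1); (0,2,0); (0,2,1); (1,0,0); (1,0,1); (1,1,0); (1,1,1); (1,2,0); (1,2,1)}
claimed∖SC = {(0,0,1)}

spurious: T0.a=0 T2.a=0 T3.a=1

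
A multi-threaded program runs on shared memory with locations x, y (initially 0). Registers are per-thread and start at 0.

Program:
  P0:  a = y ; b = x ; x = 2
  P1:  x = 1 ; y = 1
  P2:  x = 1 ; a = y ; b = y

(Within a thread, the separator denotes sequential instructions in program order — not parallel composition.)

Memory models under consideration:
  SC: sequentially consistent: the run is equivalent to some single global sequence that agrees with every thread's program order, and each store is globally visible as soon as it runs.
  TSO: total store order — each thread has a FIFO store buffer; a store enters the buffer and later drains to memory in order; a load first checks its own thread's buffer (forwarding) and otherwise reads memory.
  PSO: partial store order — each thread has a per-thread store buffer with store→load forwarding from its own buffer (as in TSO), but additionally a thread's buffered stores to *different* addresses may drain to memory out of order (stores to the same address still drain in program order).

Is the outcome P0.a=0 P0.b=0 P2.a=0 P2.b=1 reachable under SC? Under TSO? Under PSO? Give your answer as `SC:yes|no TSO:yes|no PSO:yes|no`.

SC:yes TSO:yes PSO:yes

outcome vector order: (P0.a,P0.b,P2.a,P2.b)
[SC] allowed = {(0,0,0,0) (0,0,0,1) (0,0,1,1) (0,1,0,0) (0,1,0,1) (0,1,1,1) (1,1,0,0) (1,1,0,1) (1,1,1,1)}
[TSO] allowed = {(0,0,0,0) (0,0,0,1) (0,0,1,1) (0,1,0,0) (0,1,0,1) (0,1,1,1) (1,1,0,0) (1,1,0,1) (1,1,1,1)}
[PSO] allowed = {(0,0,0,0) (0,0,0,1) (0,0,1,1) (0,1,0,0) (0,1,0,1) (0,1,1,1) (1,0,0,0) (1,0,0,1) (1,0,1,1) (1,1,0,0) (1,1,0,1) (1,1,1,1)}
target (0,0,0,1) ∈ {SC,TSO,PSO}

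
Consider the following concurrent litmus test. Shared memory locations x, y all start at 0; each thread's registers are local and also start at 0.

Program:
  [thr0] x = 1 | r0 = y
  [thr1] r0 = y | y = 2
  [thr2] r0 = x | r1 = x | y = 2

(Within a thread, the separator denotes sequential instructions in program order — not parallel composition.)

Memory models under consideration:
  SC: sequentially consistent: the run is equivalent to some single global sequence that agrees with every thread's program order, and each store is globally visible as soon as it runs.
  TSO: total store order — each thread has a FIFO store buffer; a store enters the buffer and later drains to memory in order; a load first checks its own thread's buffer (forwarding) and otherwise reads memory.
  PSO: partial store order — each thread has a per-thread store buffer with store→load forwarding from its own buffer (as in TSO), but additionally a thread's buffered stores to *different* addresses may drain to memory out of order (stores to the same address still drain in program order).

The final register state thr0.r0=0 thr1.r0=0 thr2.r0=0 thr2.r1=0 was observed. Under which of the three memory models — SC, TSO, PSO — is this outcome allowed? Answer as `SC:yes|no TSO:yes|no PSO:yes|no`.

outcome vector order: (thr0.r0,thr1.r0,thr2.r0,thr2.r1)
SC (12): 0/0/0/0 0/0/0/1 0/0/1/1 0/2/0/0 0/2/0/1 0/2/1/1 2/0/0/0 2/0/0/1 2/0/1/1 2/2/0/0 2/2/0/1 2/2/1/1
TSO (12): 0/0/0/0 0/0/0/1 0/0/1/1 0/2/0/0 0/2/0/1 0/2/1/1 2/0/0/0 2/0/0/1 2/0/1/1 2/2/0/0 2/2/0/1 2/2/1/1
PSO (12): 0/0/0/0 0/0/0/1 0/0/1/1 0/2/0/0 0/2/0/1 0/2/1/1 2/0/0/0 2/0/0/1 2/0/1/1 2/2/0/0 2/2/0/1 2/2/1/1
target 0/0/0/0 ∈ {SC,TSO,PSO}

SC:yes TSO:yes PSO:yes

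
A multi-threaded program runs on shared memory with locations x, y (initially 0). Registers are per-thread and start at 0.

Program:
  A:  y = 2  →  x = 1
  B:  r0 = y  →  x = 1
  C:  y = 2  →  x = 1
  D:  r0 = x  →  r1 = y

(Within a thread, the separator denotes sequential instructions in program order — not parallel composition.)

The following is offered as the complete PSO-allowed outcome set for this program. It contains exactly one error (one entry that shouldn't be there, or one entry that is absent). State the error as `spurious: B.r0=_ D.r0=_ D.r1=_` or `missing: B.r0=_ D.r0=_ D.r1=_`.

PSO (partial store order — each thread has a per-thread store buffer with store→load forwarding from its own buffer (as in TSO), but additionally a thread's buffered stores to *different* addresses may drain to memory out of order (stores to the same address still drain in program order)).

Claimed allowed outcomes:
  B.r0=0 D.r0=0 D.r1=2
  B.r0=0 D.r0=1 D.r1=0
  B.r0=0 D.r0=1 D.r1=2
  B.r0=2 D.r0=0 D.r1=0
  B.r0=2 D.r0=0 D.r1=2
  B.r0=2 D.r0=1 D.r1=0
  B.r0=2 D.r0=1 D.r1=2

outcome vector order: (B.r0,D.r0,D.r1)
PSO (8): (0,0,0) (0,0,2) (0,1,0) (0,1,2) (2,0,0) (2,0,2) (2,1,0) (2,1,2)
PSO∖claimed = {(0,0,0)}

missing: B.r0=0 D.r0=0 D.r1=0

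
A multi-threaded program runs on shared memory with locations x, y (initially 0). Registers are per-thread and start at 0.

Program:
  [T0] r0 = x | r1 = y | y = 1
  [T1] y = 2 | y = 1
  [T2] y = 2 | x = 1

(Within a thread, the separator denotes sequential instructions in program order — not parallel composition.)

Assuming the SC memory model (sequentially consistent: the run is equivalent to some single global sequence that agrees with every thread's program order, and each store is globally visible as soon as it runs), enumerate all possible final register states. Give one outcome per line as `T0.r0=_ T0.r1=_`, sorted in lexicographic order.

T0.r0=0 T0.r1=0
T0.r0=0 T0.r1=1
T0.r0=0 T0.r1=2
T0.r0=1 T0.r1=1
T0.r0=1 T0.r1=2

outcome vector order: (T0.r0,T0.r1)
|SC outcomes| = 5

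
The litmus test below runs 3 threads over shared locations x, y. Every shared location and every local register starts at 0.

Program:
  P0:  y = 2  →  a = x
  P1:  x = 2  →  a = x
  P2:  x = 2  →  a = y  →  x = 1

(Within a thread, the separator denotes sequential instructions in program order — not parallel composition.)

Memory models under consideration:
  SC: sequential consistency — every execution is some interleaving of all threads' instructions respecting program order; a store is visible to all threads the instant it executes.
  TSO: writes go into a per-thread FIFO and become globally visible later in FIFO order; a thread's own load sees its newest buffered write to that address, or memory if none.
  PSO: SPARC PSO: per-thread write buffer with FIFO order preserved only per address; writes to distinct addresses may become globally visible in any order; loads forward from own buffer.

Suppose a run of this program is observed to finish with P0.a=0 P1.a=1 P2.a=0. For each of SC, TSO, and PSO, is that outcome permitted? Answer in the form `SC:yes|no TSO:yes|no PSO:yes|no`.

SC:no TSO:yes PSO:yes

outcome vector order: (P0.a,P1.a,P2.a)
SC: 10 outcomes — {(0,1,2); (0,2,2); (1,1,0); (1,1,2); (1,2,0); (1,2,2); (2,1,0); (2,1,2); (2,2,0); (2,2,2)}
TSO: 12 outcomes — {(0,1,0); (0,1,2); (0,2,0); (0,2,2); (1,1,0); (1,1,2); (1,2,0); (1,2,2); (2,1,0); (2,1,2); (2,2,0); (2,2,2)}
PSO: 12 outcomes — {(0,1,0); (0,1,2); (0,2,0); (0,2,2); (1,1,0); (1,1,2); (1,2,0); (1,2,2); (2,1,0); (2,1,2); (2,2,0); (2,2,2)}
target (0,1,0) ∈ {TSO,PSO}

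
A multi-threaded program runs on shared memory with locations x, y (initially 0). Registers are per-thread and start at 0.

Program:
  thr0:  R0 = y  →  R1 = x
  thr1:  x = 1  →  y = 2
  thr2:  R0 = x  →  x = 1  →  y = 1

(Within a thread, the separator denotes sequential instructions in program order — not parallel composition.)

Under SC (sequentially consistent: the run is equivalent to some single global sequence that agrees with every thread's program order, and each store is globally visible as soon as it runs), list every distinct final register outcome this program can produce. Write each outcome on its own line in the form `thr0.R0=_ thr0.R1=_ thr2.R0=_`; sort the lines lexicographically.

outcome vector order: (thr0.R0,thr0.R1,thr2.R0)
|SC outcomes| = 8

thr0.R0=0 thr0.R1=0 thr2.R0=0
thr0.R0=0 thr0.R1=0 thr2.R0=1
thr0.R0=0 thr0.R1=1 thr2.R0=0
thr0.R0=0 thr0.R1=1 thr2.R0=1
thr0.R0=1 thr0.R1=1 thr2.R0=0
thr0.R0=1 thr0.R1=1 thr2.R0=1
thr0.R0=2 thr0.R1=1 thr2.R0=0
thr0.R0=2 thr0.R1=1 thr2.R0=1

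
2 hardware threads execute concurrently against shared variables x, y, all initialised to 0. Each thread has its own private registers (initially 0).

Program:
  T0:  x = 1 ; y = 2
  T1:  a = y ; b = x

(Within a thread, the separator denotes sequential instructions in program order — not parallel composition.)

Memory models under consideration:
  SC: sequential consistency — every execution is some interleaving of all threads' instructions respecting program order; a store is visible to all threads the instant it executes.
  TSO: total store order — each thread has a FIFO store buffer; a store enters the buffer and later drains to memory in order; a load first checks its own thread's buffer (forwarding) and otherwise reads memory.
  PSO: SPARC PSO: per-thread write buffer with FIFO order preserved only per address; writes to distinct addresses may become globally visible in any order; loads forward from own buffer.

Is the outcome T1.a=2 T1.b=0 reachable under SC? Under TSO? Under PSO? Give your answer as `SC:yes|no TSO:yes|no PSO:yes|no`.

outcome vector order: (T1.a,T1.b)
[SC] allowed = {00, 01, 21}
[TSO] allowed = {00, 01, 21}
[PSO] allowed = {00, 01, 20, 21}
target 20 ∈ {PSO}

SC:no TSO:no PSO:yes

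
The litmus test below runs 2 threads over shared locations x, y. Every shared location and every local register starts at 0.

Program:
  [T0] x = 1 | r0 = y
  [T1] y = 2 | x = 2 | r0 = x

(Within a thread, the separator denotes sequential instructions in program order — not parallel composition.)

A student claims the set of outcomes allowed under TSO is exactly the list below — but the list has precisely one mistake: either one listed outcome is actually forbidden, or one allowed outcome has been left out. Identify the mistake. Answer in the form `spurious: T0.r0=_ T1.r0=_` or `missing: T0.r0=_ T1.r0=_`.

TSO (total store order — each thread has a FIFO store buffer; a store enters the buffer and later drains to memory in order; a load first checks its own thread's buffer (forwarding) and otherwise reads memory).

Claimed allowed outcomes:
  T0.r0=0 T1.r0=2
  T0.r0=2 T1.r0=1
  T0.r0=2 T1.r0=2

outcome vector order: (T0.r0,T1.r0)
[TSO] allowed = {0/1; 0/2; 2/1; 2/2}
TSO∖claimed = {0/1}

missing: T0.r0=0 T1.r0=1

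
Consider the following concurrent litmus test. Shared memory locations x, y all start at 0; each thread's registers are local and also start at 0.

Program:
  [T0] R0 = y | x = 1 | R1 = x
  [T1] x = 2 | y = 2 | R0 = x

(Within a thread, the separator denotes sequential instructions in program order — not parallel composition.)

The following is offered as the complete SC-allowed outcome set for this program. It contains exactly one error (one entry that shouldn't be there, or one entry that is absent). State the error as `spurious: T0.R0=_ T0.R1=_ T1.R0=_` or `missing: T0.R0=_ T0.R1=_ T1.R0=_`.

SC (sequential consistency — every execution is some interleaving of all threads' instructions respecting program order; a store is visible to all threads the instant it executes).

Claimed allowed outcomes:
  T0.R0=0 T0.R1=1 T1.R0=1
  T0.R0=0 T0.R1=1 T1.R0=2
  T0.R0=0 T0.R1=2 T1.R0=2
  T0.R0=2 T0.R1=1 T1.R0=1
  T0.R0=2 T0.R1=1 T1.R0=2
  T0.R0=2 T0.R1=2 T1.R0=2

outcome vector order: (T0.R0,T0.R1,T1.R0)
SC (5): 0/1/1 0/1/2 0/2/2 2/1/1 2/1/2
claimed∖SC = {2/2/2}

spurious: T0.R0=2 T0.R1=2 T1.R0=2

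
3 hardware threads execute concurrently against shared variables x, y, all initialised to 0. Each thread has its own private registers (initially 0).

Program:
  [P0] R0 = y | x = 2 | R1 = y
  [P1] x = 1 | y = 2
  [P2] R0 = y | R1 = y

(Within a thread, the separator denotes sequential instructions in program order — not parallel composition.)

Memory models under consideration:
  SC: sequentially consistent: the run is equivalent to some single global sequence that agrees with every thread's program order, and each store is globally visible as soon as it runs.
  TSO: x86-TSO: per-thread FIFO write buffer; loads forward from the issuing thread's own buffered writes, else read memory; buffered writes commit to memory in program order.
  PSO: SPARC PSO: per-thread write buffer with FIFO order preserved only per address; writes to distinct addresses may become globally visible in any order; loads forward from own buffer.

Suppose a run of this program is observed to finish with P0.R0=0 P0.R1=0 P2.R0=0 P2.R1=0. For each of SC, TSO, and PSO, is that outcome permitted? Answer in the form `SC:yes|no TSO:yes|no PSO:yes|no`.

outcome vector order: (P0.R0,P0.R1,P2.R0,P2.R1)
[SC] allowed = {0000 0002 0022 0200 0202 0222 2200 2202 2222}
[TSO] allowed = {0000 0002 0022 0200 0202 0222 2200 2202 2222}
[PSO] allowed = {0000 0002 0022 0200 0202 0222 2200 2202 2222}
target 0000 ∈ {SC,TSO,PSO}

SC:yes TSO:yes PSO:yes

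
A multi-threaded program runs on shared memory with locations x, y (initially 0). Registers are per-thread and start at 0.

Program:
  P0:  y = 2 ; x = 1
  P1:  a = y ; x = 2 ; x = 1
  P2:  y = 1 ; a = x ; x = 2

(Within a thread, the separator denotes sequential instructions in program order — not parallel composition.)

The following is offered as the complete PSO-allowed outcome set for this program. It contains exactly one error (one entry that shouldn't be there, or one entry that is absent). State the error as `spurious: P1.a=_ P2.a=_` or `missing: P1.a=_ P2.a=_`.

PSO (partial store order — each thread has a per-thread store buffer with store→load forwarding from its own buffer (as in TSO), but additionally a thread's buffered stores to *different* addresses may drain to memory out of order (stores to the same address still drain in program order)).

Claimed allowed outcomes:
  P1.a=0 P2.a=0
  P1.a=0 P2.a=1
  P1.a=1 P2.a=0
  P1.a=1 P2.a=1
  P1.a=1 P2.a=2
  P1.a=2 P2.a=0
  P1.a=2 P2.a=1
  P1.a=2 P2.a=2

missing: P1.a=0 P2.a=2

outcome vector order: (P1.a,P2.a)
PSO (9): (0,0); (0,1); (0,2); (1,0); (1,1); (1,2); (2,0); (2,1); (2,2)
PSO∖claimed = {(0,2)}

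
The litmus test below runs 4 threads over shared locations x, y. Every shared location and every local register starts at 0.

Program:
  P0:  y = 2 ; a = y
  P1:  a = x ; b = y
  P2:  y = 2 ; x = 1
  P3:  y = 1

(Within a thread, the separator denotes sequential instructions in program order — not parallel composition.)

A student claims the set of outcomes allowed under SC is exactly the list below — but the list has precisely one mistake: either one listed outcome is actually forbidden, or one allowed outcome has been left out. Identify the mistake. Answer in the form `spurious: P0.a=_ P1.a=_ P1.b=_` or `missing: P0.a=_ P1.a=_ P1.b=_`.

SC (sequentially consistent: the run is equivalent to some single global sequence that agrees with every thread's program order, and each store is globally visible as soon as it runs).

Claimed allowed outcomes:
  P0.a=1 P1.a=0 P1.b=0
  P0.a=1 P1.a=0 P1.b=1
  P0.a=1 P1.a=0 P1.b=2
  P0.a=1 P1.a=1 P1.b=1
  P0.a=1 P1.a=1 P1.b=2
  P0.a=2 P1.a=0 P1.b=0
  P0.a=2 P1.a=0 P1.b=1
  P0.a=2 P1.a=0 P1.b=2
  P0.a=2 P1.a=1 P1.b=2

missing: P0.a=2 P1.a=1 P1.b=1

outcome vector order: (P0.a,P1.a,P1.b)
[SC] allowed = {(1,0,0), (1,0,1), (1,0,2), (1,1,1), (1,1,2), (2,0,0), (2,0,1), (2,0,2), (2,1,1), (2,1,2)}
SC∖claimed = {(2,1,1)}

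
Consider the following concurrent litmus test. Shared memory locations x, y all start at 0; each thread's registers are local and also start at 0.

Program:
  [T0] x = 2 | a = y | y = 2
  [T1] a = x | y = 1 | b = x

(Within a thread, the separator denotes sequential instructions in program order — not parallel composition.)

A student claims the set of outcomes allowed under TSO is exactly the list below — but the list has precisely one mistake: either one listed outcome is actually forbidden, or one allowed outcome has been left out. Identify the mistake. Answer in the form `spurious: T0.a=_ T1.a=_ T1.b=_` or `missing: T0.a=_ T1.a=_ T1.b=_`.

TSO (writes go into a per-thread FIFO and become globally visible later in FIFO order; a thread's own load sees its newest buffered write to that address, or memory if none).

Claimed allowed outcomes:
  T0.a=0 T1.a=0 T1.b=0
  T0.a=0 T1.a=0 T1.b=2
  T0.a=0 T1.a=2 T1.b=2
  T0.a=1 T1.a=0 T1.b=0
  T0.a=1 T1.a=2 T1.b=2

outcome vector order: (T0.a,T1.a,T1.b)
under TSO → 0/0/0 0/0/2 0/2/2 1/0/0 1/0/2 1/2/2
TSO∖claimed = {1/0/2}

missing: T0.a=1 T1.a=0 T1.b=2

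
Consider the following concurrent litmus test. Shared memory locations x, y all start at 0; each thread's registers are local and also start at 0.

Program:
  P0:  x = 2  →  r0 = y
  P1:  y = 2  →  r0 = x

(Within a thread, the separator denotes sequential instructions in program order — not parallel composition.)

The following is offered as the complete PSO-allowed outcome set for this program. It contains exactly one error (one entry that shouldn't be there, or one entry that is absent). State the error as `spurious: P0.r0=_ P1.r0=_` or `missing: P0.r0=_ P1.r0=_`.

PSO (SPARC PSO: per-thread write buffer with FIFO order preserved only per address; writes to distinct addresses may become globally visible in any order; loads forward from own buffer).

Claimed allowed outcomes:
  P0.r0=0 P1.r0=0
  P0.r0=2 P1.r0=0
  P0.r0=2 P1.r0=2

outcome vector order: (P0.r0,P1.r0)
under PSO → 0/0; 0/2; 2/0; 2/2
PSO∖claimed = {0/2}

missing: P0.r0=0 P1.r0=2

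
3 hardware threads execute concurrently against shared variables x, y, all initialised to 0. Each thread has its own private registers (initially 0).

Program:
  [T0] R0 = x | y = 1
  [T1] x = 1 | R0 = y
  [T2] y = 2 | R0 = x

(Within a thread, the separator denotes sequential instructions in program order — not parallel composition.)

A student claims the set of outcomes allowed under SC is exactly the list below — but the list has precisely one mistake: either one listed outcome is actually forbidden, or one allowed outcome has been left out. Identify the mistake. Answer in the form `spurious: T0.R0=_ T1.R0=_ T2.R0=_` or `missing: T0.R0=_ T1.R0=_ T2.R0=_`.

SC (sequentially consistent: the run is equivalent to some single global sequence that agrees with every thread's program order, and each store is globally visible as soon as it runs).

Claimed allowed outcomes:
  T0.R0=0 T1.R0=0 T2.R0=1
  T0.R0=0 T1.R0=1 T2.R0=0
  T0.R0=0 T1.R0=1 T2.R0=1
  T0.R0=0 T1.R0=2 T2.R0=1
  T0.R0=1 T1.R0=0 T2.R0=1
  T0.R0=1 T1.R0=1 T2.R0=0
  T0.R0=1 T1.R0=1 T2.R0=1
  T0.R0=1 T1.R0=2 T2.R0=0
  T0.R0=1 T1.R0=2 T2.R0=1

missing: T0.R0=0 T1.R0=2 T2.R0=0

outcome vector order: (T0.R0,T1.R0,T2.R0)
[SC] allowed = {<0 0 1> <0 1 0> <0 1 1> <0 2 0> <0 2 1> <1 0 1> <1 1 0> <1 1 1> <1 2 0> <1 2 1>}
SC∖claimed = {<0 2 0>}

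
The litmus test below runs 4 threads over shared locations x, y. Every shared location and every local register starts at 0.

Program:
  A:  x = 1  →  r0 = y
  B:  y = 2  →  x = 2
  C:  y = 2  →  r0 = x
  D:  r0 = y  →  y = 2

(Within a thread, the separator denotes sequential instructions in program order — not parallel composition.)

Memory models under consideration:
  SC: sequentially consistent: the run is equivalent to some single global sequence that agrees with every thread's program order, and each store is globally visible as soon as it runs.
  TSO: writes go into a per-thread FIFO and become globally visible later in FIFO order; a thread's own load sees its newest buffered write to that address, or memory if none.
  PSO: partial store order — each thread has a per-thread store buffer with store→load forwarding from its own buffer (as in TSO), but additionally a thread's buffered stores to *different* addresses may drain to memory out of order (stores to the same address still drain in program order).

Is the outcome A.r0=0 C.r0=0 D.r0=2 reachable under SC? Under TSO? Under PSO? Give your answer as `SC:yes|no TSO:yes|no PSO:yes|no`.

SC:no TSO:yes PSO:yes

outcome vector order: (A.r0,C.r0,D.r0)
[SC] allowed = {<0 1 0>; <0 1 2>; <0 2 0>; <0 2 2>; <2 0 0>; <2 0 2>; <2 1 0>; <2 1 2>; <2 2 0>; <2 2 2>}
[TSO] allowed = {<0 0 0>; <0 0 2>; <0 1 0>; <0 1 2>; <0 2 0>; <0 2 2>; <2 0 0>; <2 0 2>; <2 1 0>; <2 1 2>; <2 2 0>; <2 2 2>}
[PSO] allowed = {<0 0 0>; <0 0 2>; <0 1 0>; <0 1 2>; <0 2 0>; <0 2 2>; <2 0 0>; <2 0 2>; <2 1 0>; <2 1 2>; <2 2 0>; <2 2 2>}
target <0 0 2> ∈ {TSO,PSO}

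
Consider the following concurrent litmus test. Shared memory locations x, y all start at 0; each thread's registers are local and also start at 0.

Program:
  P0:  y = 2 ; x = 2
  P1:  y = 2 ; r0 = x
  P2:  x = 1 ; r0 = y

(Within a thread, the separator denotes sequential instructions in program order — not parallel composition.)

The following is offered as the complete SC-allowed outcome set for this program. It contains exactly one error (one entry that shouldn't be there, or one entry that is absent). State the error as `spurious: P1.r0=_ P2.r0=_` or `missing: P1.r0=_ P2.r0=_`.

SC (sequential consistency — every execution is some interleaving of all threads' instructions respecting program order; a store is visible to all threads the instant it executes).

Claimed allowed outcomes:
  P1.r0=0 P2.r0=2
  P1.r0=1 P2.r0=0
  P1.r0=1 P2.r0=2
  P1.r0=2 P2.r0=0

outcome vector order: (P1.r0,P2.r0)
[SC] allowed = {(0,2), (1,0), (1,2), (2,0), (2,2)}
SC∖claimed = {(2,2)}

missing: P1.r0=2 P2.r0=2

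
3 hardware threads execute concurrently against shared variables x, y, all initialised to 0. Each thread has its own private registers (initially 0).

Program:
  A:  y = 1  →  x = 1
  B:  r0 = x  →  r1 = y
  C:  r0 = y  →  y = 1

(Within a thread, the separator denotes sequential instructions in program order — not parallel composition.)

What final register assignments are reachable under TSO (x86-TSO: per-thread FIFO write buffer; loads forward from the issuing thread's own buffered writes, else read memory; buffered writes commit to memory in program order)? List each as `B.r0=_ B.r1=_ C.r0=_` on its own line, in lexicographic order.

outcome vector order: (B.r0,B.r1,C.r0)
|TSO outcomes| = 6

B.r0=0 B.r1=0 C.r0=0
B.r0=0 B.r1=0 C.r0=1
B.r0=0 B.r1=1 C.r0=0
B.r0=0 B.r1=1 C.r0=1
B.r0=1 B.r1=1 C.r0=0
B.r0=1 B.r1=1 C.r0=1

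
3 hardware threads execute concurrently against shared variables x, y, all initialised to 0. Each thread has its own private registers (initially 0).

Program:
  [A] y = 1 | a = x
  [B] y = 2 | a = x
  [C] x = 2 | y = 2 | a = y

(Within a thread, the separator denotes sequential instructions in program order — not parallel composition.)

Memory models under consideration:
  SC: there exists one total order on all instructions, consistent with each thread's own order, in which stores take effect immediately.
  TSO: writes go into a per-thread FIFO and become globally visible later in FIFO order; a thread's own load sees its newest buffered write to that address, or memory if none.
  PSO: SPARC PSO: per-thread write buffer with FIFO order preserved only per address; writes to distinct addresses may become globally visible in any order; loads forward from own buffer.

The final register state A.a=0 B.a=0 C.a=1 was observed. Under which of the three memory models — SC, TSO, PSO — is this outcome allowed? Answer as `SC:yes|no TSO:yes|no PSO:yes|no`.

outcome vector order: (A.a,B.a,C.a)
under SC → (0,0,2) (0,2,2) (2,0,1) (2,0,2) (2,2,1) (2,2,2)
under TSO → (0,0,1) (0,0,2) (0,2,1) (0,2,2) (2,0,1) (2,0,2) (2,2,1) (2,2,2)
under PSO → (0,0,1) (0,0,2) (0,2,1) (0,2,2) (2,0,1) (2,0,2) (2,2,1) (2,2,2)
target (0,0,1) ∈ {TSO,PSO}

SC:no TSO:yes PSO:yes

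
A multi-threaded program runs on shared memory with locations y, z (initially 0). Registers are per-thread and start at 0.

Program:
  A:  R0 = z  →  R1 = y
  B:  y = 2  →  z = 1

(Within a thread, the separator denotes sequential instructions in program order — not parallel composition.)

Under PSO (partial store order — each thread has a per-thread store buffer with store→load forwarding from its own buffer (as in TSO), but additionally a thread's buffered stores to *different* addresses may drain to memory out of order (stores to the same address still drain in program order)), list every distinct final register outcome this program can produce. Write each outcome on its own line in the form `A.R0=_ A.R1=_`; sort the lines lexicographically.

outcome vector order: (A.R0,A.R1)
|PSO outcomes| = 4

A.R0=0 A.R1=0
A.R0=0 A.R1=2
A.R0=1 A.R1=0
A.R0=1 A.R1=2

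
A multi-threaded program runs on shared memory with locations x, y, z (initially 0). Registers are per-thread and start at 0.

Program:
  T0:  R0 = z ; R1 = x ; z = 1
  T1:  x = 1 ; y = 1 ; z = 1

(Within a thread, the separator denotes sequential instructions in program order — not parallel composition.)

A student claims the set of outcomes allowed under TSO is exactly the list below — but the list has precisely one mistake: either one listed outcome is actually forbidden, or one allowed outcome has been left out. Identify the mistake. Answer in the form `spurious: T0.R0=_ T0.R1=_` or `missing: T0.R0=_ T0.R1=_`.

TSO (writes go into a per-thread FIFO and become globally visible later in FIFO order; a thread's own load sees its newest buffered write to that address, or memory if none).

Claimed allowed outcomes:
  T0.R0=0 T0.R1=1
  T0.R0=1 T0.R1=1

missing: T0.R0=0 T0.R1=0

outcome vector order: (T0.R0,T0.R1)
TSO: 3 outcomes — {0/0, 0/1, 1/1}
TSO∖claimed = {0/0}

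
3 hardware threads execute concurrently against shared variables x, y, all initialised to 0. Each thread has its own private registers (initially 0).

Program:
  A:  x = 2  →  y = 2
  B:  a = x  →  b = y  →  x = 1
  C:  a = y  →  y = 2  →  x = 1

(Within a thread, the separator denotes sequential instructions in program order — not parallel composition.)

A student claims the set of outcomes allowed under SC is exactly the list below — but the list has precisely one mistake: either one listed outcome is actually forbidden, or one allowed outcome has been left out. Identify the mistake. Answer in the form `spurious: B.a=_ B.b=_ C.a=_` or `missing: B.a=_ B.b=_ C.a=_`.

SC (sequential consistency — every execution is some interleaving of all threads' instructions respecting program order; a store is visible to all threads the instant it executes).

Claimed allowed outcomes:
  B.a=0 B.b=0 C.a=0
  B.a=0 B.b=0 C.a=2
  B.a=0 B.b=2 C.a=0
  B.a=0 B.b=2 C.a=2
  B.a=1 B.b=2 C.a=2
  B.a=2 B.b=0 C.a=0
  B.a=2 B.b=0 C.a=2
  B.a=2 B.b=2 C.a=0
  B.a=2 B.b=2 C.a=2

missing: B.a=1 B.b=2 C.a=0

outcome vector order: (B.a,B.b,C.a)
SC: 10 outcomes — {000 002 020 022 120 122 200 202 220 222}
SC∖claimed = {120}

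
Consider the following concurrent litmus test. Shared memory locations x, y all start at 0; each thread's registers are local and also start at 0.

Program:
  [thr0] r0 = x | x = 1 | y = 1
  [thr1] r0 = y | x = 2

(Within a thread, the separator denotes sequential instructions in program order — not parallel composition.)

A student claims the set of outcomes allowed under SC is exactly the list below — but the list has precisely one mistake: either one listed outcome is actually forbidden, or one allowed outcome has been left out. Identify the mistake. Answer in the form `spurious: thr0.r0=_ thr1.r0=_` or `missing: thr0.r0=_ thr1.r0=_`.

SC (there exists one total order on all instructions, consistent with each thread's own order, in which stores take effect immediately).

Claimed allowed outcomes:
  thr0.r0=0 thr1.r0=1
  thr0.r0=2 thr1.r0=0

missing: thr0.r0=0 thr1.r0=0

outcome vector order: (thr0.r0,thr1.r0)
SC: 3 outcomes — {0/0; 0/1; 2/0}
SC∖claimed = {0/0}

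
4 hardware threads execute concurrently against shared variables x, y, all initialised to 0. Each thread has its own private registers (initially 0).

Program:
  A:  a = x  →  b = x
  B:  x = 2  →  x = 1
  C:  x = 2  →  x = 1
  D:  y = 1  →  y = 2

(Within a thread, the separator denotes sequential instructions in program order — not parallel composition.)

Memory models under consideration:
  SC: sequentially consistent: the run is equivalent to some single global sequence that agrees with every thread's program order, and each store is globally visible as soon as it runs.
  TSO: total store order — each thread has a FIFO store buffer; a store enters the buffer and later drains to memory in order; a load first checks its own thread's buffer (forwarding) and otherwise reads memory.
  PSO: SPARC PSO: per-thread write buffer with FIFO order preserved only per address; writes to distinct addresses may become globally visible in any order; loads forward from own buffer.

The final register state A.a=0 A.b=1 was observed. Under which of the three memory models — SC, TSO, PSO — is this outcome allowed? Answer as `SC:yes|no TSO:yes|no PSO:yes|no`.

outcome vector order: (A.a,A.b)
[SC] allowed = {00, 01, 02, 11, 12, 21, 22}
[TSO] allowed = {00, 01, 02, 11, 12, 21, 22}
[PSO] allowed = {00, 01, 02, 11, 12, 21, 22}
target 01 ∈ {SC,TSO,PSO}

SC:yes TSO:yes PSO:yes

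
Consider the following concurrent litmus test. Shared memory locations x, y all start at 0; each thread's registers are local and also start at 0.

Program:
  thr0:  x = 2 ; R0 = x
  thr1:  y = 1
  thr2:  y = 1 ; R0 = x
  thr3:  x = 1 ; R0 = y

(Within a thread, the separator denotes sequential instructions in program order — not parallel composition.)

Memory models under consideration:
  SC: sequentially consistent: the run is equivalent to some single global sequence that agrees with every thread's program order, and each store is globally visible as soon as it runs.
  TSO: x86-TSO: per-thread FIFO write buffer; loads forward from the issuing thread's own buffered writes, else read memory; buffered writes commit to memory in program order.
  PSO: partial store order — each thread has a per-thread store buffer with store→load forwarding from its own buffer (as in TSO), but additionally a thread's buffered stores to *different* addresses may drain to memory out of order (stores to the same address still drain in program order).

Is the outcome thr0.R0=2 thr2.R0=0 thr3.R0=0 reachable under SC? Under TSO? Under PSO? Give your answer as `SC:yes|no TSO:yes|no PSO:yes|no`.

outcome vector order: (thr0.R0,thr2.R0,thr3.R0)
[SC] allowed = {1/0/1 1/1/0 1/1/1 1/2/1 2/0/1 2/1/0 2/1/1 2/2/0 2/2/1}
[TSO] allowed = {1/0/0 1/0/1 1/1/0 1/1/1 1/2/0 1/2/1 2/0/0 2/0/1 2/1/0 2/1/1 2/2/0 2/2/1}
[PSO] allowed = {1/0/0 1/0/1 1/1/0 1/1/1 1/2/0 1/2/1 2/0/0 2/0/1 2/1/0 2/1/1 2/2/0 2/2/1}
target 2/0/0 ∈ {TSO,PSO}

SC:no TSO:yes PSO:yes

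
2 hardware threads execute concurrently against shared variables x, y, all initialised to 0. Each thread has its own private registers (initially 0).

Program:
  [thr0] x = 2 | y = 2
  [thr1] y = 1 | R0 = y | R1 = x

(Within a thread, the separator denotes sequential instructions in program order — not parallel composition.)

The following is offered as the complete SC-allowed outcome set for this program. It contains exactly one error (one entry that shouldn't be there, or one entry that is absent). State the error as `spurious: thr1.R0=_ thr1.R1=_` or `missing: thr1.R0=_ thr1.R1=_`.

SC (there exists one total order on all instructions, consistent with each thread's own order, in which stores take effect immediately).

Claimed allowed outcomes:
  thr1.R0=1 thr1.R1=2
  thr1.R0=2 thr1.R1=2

outcome vector order: (thr1.R0,thr1.R1)
SC (3): 1/0 1/2 2/2
SC∖claimed = {1/0}

missing: thr1.R0=1 thr1.R1=0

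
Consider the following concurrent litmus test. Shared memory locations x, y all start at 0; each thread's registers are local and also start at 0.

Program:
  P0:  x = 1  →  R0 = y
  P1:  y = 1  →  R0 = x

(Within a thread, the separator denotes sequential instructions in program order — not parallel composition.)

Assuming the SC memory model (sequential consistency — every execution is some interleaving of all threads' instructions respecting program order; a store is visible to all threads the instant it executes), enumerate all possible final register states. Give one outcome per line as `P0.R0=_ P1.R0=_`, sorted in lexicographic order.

outcome vector order: (P0.R0,P1.R0)
|SC outcomes| = 3

P0.R0=0 P1.R0=1
P0.R0=1 P1.R0=0
P0.R0=1 P1.R0=1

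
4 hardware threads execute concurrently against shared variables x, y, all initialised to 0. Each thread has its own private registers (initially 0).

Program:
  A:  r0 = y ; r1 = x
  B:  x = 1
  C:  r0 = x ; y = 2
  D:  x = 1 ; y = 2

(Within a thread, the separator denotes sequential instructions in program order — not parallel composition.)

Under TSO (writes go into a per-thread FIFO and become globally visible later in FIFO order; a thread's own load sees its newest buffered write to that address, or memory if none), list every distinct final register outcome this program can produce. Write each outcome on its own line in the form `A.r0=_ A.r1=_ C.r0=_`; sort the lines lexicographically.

A.r0=0 A.r1=0 C.r0=0
A.r0=0 A.r1=0 C.r0=1
A.r0=0 A.r1=1 C.r0=0
A.r0=0 A.r1=1 C.r0=1
A.r0=2 A.r1=0 C.r0=0
A.r0=2 A.r1=1 C.r0=0
A.r0=2 A.r1=1 C.r0=1

outcome vector order: (A.r0,A.r1,C.r0)
|TSO outcomes| = 7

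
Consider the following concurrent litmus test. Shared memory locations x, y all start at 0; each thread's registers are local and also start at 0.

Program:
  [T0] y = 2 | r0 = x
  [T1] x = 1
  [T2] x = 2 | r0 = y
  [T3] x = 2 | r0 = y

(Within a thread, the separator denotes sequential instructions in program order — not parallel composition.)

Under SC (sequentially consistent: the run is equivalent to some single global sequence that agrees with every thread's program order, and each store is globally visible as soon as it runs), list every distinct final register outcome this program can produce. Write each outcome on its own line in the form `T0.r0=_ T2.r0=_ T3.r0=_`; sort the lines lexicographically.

outcome vector order: (T0.r0,T2.r0,T3.r0)
|SC outcomes| = 9

T0.r0=0 T2.r0=2 T3.r0=2
T0.r0=1 T2.r0=0 T3.r0=0
T0.r0=1 T2.r0=0 T3.r0=2
T0.r0=1 T2.r0=2 T3.r0=0
T0.r0=1 T2.r0=2 T3.r0=2
T0.r0=2 T2.r0=0 T3.r0=0
T0.r0=2 T2.r0=0 T3.r0=2
T0.r0=2 T2.r0=2 T3.r0=0
T0.r0=2 T2.r0=2 T3.r0=2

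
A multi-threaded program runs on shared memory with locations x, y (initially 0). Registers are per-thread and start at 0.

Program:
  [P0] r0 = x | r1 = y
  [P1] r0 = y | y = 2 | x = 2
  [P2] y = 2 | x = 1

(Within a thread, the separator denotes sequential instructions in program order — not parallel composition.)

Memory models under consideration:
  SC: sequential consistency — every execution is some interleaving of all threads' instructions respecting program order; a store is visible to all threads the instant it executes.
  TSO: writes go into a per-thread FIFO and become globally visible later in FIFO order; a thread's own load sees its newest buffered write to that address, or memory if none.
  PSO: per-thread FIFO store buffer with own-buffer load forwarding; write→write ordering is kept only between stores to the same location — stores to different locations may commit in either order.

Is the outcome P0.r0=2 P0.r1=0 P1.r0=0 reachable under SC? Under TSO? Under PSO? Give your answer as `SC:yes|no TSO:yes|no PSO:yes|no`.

outcome vector order: (P0.r0,P0.r1,P1.r0)
[SC] allowed = {000, 002, 020, 022, 120, 122, 220, 222}
[TSO] allowed = {000, 002, 020, 022, 120, 122, 220, 222}
[PSO] allowed = {000, 002, 020, 022, 100, 102, 120, 122, 200, 220, 222}
target 200 ∈ {PSO}

SC:no TSO:no PSO:yes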